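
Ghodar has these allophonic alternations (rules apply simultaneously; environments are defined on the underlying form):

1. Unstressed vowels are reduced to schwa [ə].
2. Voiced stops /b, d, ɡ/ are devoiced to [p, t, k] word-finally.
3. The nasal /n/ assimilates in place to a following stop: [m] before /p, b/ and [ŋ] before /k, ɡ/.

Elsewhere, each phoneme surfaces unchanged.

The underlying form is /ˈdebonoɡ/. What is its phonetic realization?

[ˈdebənək]

/d/ (word-initial): rule 2 targets it, but not word-finally → unchanged [d].
/e/ (between /d/ and /b/) is in the target of rule 1 but the environment (in an unstressed syllable) is not met → [e].
/b/ (between /e/ and /o/): rule 2 targets it, but not word-finally → unchanged [b].
Rule 1 applies to /o/ (between /b/ and /n/: in an unstressed syllable) → [ə].
/n/ (between /o/ and /o/) fails the environment for rule 3, so it stays [n].
/o/ (between /n/ and /ɡ/) occurs in an unstressed syllable → [ə] by rule 1.
/ɡ/ (word-final): word-finally, so rule 2 applies → [k].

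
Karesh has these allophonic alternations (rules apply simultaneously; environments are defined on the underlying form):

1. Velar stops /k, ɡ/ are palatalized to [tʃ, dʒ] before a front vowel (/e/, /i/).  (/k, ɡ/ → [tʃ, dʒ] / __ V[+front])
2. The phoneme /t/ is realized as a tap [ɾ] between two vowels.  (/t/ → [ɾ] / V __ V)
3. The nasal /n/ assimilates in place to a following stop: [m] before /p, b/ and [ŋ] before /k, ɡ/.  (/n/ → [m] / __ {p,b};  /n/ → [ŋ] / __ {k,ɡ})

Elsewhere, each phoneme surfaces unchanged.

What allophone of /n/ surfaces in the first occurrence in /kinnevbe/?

[n]

/n/ (between /i/ and /n/) fails the environment for rule 3, so it stays [n].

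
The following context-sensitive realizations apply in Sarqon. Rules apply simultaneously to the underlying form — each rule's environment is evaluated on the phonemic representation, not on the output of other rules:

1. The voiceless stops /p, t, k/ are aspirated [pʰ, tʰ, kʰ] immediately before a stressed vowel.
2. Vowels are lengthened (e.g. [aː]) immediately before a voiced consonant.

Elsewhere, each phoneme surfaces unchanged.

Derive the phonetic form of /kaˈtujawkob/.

/k/ (word-initial) fails the environment for rule 1, so it stays [k].
/a/ — between /k/ and /t/; rule 2 does not apply here → [a].
/t/ (between /a/ and /u/): immediately before a stressed vowel, so rule 1 applies → [tʰ].
/u/ (between /t/ and /j/): before a voiced consonant, so rule 2 applies → [uː].
/j/ stays [j].
/a/ (between /j/ and /w/): before a voiced consonant, so rule 2 applies → [aː].
/w/ (between /a/ and /k/): no rule targets it → [w].
/k/ (between /w/ and /o/): rule 1 targets it, but not immediately before a stressed vowel → unchanged [k].
/o/ meets the environment for rule 2 (before a voiced consonant) → [oː].
/b/ stays [b].

[kaˈtʰuːjaːwkoːb]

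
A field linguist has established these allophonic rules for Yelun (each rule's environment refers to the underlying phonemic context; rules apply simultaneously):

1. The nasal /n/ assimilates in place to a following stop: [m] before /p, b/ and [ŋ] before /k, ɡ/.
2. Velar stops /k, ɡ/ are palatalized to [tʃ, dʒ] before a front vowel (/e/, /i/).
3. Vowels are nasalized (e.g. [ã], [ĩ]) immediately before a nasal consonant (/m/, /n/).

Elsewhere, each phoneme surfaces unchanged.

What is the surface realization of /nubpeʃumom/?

[nubpeʃũmõm]

/n/ (word-initial) fails the environment for rule 1, so it stays [n].
/u/ (between /n/ and /b/) is in the target of rule 3 but the environment (before a nasal consonant) is not met → [u].
/b/ stays [b].
/p/ — not in any rule's target class → [p].
/e/ — between /p/ and /ʃ/; rule 3 does not apply here → [e].
/ʃ/ (between /e/ and /u/): no rule targets it → [ʃ].
/u/ (between /ʃ/ and /m/) occurs before a nasal consonant → [ũ] by rule 3.
/m/ — not in any rule's target class → [m].
Rule 3 applies to /o/ (between /m/ and /m/: before a nasal consonant) → [õ].
/m/ — not in any rule's target class → [m].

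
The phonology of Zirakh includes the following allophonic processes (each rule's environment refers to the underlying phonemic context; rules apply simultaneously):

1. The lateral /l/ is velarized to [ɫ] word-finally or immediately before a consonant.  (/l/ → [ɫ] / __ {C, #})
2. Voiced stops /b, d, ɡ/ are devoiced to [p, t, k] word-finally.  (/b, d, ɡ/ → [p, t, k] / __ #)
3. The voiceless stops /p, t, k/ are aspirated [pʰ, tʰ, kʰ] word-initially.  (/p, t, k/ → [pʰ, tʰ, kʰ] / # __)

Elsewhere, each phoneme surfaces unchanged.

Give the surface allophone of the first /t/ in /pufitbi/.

/t/ — between /i/ and /b/; rule 3 does not apply here → [t].

[t]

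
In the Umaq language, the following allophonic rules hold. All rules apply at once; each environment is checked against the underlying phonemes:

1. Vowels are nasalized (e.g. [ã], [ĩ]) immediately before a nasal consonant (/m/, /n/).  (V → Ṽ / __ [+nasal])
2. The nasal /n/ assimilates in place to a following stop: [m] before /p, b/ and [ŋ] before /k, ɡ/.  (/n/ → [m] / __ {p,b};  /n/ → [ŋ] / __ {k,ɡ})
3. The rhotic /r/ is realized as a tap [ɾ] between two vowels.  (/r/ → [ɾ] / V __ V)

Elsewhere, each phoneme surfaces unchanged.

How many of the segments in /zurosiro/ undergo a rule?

2

Segments that undergo a rule: /r/ → [ɾ] (rule 3); /r/ → [ɾ] (rule 3).
All other segments surface unchanged.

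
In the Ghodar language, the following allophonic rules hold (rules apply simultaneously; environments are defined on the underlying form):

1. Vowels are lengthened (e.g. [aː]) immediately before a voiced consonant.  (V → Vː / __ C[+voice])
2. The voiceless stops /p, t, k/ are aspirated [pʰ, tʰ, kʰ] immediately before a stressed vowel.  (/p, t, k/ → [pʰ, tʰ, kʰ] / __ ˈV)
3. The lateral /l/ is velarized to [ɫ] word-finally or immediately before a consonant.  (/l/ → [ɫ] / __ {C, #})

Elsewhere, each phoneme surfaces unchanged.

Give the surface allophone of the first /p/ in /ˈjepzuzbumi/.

[p]

/p/ (between /e/ and /z/) fails the environment for rule 2, so it stays [p].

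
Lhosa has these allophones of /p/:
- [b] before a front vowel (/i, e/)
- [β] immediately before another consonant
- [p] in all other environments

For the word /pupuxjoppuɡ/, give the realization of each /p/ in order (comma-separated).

[p], [p], [β], [p]

Occurrence 1 (position 1): no conditioning environment matches → elsewhere allophone [p].
Occurrence 2 (position 3): no conditioning environment matches → elsewhere allophone [p].
Occurrence 3 (position 8): immediately before another consonant → [β].
Occurrence 4 (position 9): no conditioning environment matches → elsewhere allophone [p].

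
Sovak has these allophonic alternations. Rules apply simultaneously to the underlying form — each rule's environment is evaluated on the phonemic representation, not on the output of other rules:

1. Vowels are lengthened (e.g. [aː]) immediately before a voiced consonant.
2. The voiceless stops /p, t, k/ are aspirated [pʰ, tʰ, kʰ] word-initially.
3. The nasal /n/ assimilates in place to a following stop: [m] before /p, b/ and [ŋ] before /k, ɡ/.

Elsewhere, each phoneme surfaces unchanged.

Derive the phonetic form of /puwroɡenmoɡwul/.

[pʰuːwroːɡeːnmoːɡwuːl]

/p/ (word-initial) occurs word-initially → [pʰ] by rule 2.
/u/ — between /p/ and /w/, before a voiced consonant — surfaces as [uː] (rule 1).
/o/ (between /r/ and /ɡ/): before a voiced consonant, so rule 1 applies → [oː].
Rule 1 applies to /e/ (between /ɡ/ and /n/: before a voiced consonant) → [eː].
/n/ (between /e/ and /m/) fails the environment for rule 3, so it stays [n].
Rule 1 applies to /o/ (between /m/ and /ɡ/: before a voiced consonant) → [oː].
/u/ (between /w/ and /l/) occurs before a voiced consonant → [uː] by rule 1.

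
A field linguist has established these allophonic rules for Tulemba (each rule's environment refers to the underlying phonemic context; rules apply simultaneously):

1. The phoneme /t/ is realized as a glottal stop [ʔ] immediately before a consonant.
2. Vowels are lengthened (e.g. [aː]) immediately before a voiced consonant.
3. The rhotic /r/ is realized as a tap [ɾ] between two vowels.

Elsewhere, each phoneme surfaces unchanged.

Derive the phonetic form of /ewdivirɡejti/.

/e/ (word-initial): before a voiced consonant, so rule 2 applies → [eː].
/i/ (between /d/ and /v/): before a voiced consonant, so rule 2 applies → [iː].
/i/ (between /v/ and /r/): before a voiced consonant, so rule 2 applies → [iː].
/r/ (between /i/ and /ɡ/) fails the environment for rule 3, so it stays [r].
/e/ (between /ɡ/ and /j/) occurs before a voiced consonant → [eː] by rule 2.
/t/ (between /j/ and /i/) fails the environment for rule 1, so it stays [t].
/i/ (word-final) fails the environment for rule 2, so it stays [i].

[eːwdiːviːrɡeːjti]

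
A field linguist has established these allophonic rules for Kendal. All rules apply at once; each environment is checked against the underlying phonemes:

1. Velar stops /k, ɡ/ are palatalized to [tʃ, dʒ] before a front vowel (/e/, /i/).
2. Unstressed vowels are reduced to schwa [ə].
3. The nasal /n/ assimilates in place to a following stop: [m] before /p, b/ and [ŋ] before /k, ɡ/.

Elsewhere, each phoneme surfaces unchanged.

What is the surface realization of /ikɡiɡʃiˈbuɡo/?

/i/ meets the environment for rule 2 (in an unstressed syllable) → [ə].
/k/ (between /i/ and /ɡ/) fails the environment for rule 1, so it stays [k].
/ɡ/ meets the environment for rule 1 (before a front vowel) → [dʒ].
Rule 2 applies to /i/ (between /ɡ/ and /ɡ/: in an unstressed syllable) → [ə].
/ɡ/ (between /i/ and /ʃ/) fails the environment for rule 1, so it stays [ɡ].
/ʃ/ (between /ɡ/ and /i/): no rule targets it → [ʃ].
Rule 2 applies to /i/ (between /ʃ/ and /b/: in an unstressed syllable) → [ə].
/b/ stays [b].
/u/ (between /b/ and /ɡ/) is in the target of rule 2 but the environment (in an unstressed syllable) is not met → [u].
/ɡ/ (between /u/ and /o/) is in the target of rule 1 but the environment (before a front vowel) is not met → [ɡ].
/o/ (word-final) occurs in an unstressed syllable → [ə] by rule 2.

[əkdʒəɡʃəˈbuɡə]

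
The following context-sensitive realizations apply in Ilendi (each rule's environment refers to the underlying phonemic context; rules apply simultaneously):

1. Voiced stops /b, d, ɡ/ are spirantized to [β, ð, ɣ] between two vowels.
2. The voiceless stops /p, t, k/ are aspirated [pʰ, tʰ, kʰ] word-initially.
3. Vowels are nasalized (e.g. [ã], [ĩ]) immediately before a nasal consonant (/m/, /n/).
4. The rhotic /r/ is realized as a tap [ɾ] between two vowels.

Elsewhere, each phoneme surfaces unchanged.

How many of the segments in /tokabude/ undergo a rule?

3

Segments that undergo a rule: /t/ → [tʰ] (rule 2); /b/ → [β] (rule 1); /d/ → [ð] (rule 1).
All other segments surface unchanged.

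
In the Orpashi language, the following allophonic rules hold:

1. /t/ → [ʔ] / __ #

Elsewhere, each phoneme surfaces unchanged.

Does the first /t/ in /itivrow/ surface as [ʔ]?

No

/t/ (between /i/ and /i/) is in the target of rule 1 but the environment (word-finally) is not met → [t].
The actual realization is [t], not [ʔ].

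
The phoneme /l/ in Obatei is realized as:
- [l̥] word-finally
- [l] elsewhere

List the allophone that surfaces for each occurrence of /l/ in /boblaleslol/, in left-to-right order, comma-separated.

[l], [l], [l], [l̥]

Occurrence 1 (position 4): no conditioning environment matches → elsewhere allophone [l].
Occurrence 2 (position 6): no conditioning environment matches → elsewhere allophone [l].
Occurrence 3 (position 9): no conditioning environment matches → elsewhere allophone [l].
Occurrence 4 (position 11): word-finally → [l̥].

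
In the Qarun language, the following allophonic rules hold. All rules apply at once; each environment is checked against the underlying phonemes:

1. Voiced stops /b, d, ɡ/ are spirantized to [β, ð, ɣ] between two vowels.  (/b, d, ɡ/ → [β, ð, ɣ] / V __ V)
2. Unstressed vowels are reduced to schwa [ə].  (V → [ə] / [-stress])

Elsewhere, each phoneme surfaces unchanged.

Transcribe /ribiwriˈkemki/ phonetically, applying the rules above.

[rəβəwrəˈkemkə]

/i/ (between /r/ and /b/) occurs in an unstressed syllable → [ə] by rule 2.
/b/ (between /i/ and /i/): between two vowels, so rule 1 applies → [β].
/i/ meets the environment for rule 2 (in an unstressed syllable) → [ə].
/i/ (between /r/ and /k/) occurs in an unstressed syllable → [ə] by rule 2.
/e/ (between /k/ and /m/): rule 2 targets it, but not in an unstressed syllable → unchanged [e].
/i/ (word-final) occurs in an unstressed syllable → [ə] by rule 2.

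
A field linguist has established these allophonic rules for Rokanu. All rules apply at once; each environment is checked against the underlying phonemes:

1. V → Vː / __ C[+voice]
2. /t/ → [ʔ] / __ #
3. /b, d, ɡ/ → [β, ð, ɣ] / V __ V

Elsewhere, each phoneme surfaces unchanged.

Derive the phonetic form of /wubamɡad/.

[wuːβaːmɡaːd]

/w/ (word-initial) is unaffected → [w].
Rule 1 applies to /u/ (between /w/ and /b/: before a voiced consonant) → [uː].
Rule 3 applies to /b/ (between /u/ and /a/: between two vowels) → [β].
/a/ — between /b/ and /m/, before a voiced consonant — surfaces as [aː] (rule 1).
/m/ stays [m].
/ɡ/ (between /m/ and /a/): rule 3 targets it, but not between two vowels → unchanged [ɡ].
/a/ — between /ɡ/ and /d/, before a voiced consonant — surfaces as [aː] (rule 1).
/d/ — word-final; rule 3 does not apply here → [d].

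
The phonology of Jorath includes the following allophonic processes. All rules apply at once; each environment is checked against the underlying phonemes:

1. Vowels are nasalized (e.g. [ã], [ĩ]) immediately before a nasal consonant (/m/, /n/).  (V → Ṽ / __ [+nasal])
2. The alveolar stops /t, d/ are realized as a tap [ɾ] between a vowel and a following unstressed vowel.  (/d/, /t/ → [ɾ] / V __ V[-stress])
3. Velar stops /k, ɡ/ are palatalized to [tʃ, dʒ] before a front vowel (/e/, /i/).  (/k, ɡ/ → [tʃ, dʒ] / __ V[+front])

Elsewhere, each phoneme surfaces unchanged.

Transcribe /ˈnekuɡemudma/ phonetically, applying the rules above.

/n/ stays [n].
/e/ — between /n/ and /k/; rule 1 does not apply here → [e].
/k/ (between /e/ and /u/) is in the target of rule 3 but the environment (before a front vowel) is not met → [k].
/u/ (between /k/ and /ɡ/): rule 1 targets it, but not before a nasal consonant → unchanged [u].
/ɡ/ (between /u/ and /e/) occurs before a front vowel → [dʒ] by rule 3.
/e/ meets the environment for rule 1 (before a nasal consonant) → [ẽ].
/m/ — not in any rule's target class → [m].
/u/ (between /m/ and /d/) fails the environment for rule 1, so it stays [u].
/d/ — between /u/ and /m/; rule 2 does not apply here → [d].
/m/ (between /d/ and /a/) is unaffected → [m].
/a/ — word-final; rule 1 does not apply here → [a].

[ˈnekudʒẽmudma]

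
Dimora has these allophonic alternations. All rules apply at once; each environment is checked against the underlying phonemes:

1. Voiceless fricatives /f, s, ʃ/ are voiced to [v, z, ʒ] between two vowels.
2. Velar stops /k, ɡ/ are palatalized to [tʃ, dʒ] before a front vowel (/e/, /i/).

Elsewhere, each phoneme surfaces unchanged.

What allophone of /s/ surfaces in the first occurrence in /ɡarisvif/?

/s/ (between /i/ and /v/): rule 1 targets it, but not between two vowels → unchanged [s].

[s]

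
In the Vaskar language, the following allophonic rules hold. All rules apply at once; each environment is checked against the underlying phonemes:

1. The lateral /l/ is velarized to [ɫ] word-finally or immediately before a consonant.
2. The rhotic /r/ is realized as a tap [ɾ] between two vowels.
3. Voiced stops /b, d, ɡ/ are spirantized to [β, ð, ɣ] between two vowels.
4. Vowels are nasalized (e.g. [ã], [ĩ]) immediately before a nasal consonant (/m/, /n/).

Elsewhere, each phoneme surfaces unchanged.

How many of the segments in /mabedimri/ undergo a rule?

3

Segments that undergo a rule: /b/ → [β] (rule 3); /d/ → [ð] (rule 3); /i/ → [ĩ] (rule 4).
All other segments surface unchanged.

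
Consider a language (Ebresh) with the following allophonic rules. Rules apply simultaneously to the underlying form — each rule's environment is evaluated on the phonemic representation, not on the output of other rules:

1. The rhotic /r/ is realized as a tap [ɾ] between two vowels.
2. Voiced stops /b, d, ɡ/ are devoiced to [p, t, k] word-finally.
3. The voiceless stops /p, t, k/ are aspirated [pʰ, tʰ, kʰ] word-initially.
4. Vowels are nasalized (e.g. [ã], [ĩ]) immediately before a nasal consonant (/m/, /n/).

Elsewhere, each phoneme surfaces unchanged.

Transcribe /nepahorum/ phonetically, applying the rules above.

/n/ (word-initial) is unaffected → [n].
/e/ — between /n/ and /p/; rule 4 does not apply here → [e].
/p/ (between /e/ and /a/) is in the target of rule 3 but the environment (word-initially) is not met → [p].
/a/ (between /p/ and /h/) fails the environment for rule 4, so it stays [a].
/h/ (between /a/ and /o/) is unaffected → [h].
/o/ — between /h/ and /r/; rule 4 does not apply here → [o].
/r/ meets the environment for rule 1 (between two vowels) → [ɾ].
/u/ (between /r/ and /m/): before a nasal consonant, so rule 4 applies → [ũ].
/m/ — not in any rule's target class → [m].

[nepahoɾũm]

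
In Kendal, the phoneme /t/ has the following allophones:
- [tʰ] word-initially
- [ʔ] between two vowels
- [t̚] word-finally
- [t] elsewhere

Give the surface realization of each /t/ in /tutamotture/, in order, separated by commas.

[tʰ], [ʔ], [t], [t]

Occurrence 1 (position 1): word-initially → [tʰ].
Occurrence 2 (position 3): between two vowels → [ʔ].
Occurrence 3 (position 7): no conditioning environment matches → elsewhere allophone [t].
Occurrence 4 (position 8): no conditioning environment matches → elsewhere allophone [t].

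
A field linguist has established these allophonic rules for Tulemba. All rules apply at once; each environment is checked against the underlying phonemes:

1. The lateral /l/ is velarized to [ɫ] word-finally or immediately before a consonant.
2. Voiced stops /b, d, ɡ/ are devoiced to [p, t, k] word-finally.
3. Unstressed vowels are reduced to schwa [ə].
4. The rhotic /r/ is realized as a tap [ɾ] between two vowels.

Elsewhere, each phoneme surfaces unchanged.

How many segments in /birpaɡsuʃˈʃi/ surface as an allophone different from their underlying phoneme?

3

Segments that undergo a rule: /i/ → [ə] (rule 3); /a/ → [ə] (rule 3); /u/ → [ə] (rule 3).
All other segments surface unchanged.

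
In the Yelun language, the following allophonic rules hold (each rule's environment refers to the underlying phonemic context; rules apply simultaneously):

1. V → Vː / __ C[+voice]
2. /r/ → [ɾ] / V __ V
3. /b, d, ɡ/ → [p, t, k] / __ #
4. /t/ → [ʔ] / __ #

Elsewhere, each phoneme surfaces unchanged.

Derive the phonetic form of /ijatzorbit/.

/i/ (word-initial): before a voiced consonant, so rule 1 applies → [iː].
/j/ — not in any rule's target class → [j].
/a/ — between /j/ and /t/; rule 1 does not apply here → [a].
/t/ — between /a/ and /z/; rule 4 does not apply here → [t].
/z/ (between /t/ and /o/): no rule targets it → [z].
/o/ (between /z/ and /r/) occurs before a voiced consonant → [oː] by rule 1.
/r/ (between /o/ and /b/) is in the target of rule 2 but the environment (between two vowels) is not met → [r].
/b/ (between /r/ and /i/) fails the environment for rule 3, so it stays [b].
/i/ (between /b/ and /t/) is in the target of rule 1 but the environment (before a voiced consonant) is not met → [i].
/t/ (word-final): word-finally, so rule 4 applies → [ʔ].

[iːjatzoːrbiʔ]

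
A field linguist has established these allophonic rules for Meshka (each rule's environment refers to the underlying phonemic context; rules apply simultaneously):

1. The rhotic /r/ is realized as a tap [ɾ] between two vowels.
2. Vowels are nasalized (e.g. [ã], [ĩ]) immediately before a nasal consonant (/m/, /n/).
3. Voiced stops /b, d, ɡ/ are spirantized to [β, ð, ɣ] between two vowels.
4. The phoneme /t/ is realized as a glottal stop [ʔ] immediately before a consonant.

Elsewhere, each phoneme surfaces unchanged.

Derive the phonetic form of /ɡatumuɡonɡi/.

/ɡ/ (word-initial): rule 3 targets it, but not between two vowels → unchanged [ɡ].
/a/ — between /ɡ/ and /t/; rule 2 does not apply here → [a].
/t/ (between /a/ and /u/) fails the environment for rule 4, so it stays [t].
/u/ meets the environment for rule 2 (before a nasal consonant) → [ũ].
/m/ (between /u/ and /u/): no rule targets it → [m].
/u/ (between /m/ and /ɡ/) is in the target of rule 2 but the environment (before a nasal consonant) is not met → [u].
/ɡ/ (between /u/ and /o/) occurs between two vowels → [ɣ] by rule 3.
/o/ (between /ɡ/ and /n/) occurs before a nasal consonant → [õ] by rule 2.
/n/ stays [n].
/ɡ/ (between /n/ and /i/) fails the environment for rule 3, so it stays [ɡ].
/i/ (word-final): rule 2 targets it, but not before a nasal consonant → unchanged [i].

[ɡatũmuɣõnɡi]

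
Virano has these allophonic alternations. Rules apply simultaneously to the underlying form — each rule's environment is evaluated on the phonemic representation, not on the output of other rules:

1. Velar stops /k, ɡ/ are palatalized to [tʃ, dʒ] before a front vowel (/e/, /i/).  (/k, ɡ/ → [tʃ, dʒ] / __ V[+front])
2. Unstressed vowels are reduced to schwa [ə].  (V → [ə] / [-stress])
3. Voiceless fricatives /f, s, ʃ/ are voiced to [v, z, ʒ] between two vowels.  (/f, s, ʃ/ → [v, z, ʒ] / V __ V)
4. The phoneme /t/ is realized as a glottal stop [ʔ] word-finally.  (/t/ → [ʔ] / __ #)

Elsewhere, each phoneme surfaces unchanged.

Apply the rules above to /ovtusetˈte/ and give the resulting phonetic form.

[əvtəzətˈte]

/o/ (word-initial) occurs in an unstressed syllable → [ə] by rule 2.
/v/ (between /o/ and /t/) is unaffected → [v].
/t/ (between /v/ and /u/) fails the environment for rule 4, so it stays [t].
/u/ — between /t/ and /s/, in an unstressed syllable — surfaces as [ə] (rule 2).
/s/ — between /u/ and /e/, between two vowels — surfaces as [z] (rule 3).
/e/ (between /s/ and /t/): in an unstressed syllable, so rule 2 applies → [ə].
/t/ (between /e/ and /t/) is in the target of rule 4 but the environment (word-finally) is not met → [t].
/t/ — between /t/ and /e/; rule 4 does not apply here → [t].
/e/ (word-final) fails the environment for rule 2, so it stays [e].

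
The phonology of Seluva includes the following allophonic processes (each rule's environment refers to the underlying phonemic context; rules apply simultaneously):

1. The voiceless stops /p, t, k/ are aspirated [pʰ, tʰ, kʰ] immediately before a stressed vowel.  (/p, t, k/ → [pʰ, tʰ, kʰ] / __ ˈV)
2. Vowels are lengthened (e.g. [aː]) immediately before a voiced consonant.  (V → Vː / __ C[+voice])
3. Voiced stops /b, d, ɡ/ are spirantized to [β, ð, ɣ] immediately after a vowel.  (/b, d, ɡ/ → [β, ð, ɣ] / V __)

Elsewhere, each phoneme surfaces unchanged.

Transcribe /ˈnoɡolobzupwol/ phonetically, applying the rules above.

[ˈnoːɣoːloːβzupwoːl]

/n/ stays [n].
/o/ meets the environment for rule 2 (before a voiced consonant) → [oː].
Rule 3 applies to /ɡ/ (between /o/ and /o/: immediately after a vowel) → [ɣ].
/o/ (between /ɡ/ and /l/) occurs before a voiced consonant → [oː] by rule 2.
/l/ stays [l].
Rule 2 applies to /o/ (between /l/ and /b/: before a voiced consonant) → [oː].
/b/ — between /o/ and /z/, immediately after a vowel — surfaces as [β] (rule 3).
/z/ (between /b/ and /u/) is unaffected → [z].
/u/ (between /z/ and /p/) fails the environment for rule 2, so it stays [u].
/p/ (between /u/ and /w/) is in the target of rule 1 but the environment (immediately before a stressed vowel) is not met → [p].
/w/ — not in any rule's target class → [w].
/o/ (between /w/ and /l/): before a voiced consonant, so rule 2 applies → [oː].
/l/ (word-final) is unaffected → [l].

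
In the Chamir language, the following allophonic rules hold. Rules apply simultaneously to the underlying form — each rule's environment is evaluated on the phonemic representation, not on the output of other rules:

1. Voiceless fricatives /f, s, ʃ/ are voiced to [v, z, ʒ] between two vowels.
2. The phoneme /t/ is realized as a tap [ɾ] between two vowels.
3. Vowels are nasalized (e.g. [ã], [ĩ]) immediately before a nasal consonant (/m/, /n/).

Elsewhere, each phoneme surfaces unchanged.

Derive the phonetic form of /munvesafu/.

[mũnvezavu]

/m/ — not in any rule's target class → [m].
/u/ meets the environment for rule 3 (before a nasal consonant) → [ũ].
/n/ (between /u/ and /v/): no rule targets it → [n].
/v/ stays [v].
/e/ (between /v/ and /s/) fails the environment for rule 3, so it stays [e].
/s/ (between /e/ and /a/): between two vowels, so rule 1 applies → [z].
/a/ (between /s/ and /f/) fails the environment for rule 3, so it stays [a].
Rule 1 applies to /f/ (between /a/ and /u/: between two vowels) → [v].
/u/ (word-final) is in the target of rule 3 but the environment (before a nasal consonant) is not met → [u].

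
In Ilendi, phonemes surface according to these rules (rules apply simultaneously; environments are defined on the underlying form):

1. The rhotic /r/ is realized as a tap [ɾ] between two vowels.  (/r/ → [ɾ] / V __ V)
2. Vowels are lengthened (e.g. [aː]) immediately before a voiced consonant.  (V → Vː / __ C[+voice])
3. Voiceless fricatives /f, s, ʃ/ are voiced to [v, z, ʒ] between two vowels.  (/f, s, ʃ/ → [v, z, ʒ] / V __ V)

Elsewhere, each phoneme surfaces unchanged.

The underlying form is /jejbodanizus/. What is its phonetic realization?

/j/ — not in any rule's target class → [j].
/e/ (between /j/ and /j/) occurs before a voiced consonant → [eː] by rule 2.
/j/ (between /e/ and /b/) is unaffected → [j].
/b/ (between /j/ and /o/): no rule targets it → [b].
/o/ — between /b/ and /d/, before a voiced consonant — surfaces as [oː] (rule 2).
/d/ stays [d].
/a/ meets the environment for rule 2 (before a voiced consonant) → [aː].
/n/ (between /a/ and /i/) is unaffected → [n].
/i/ meets the environment for rule 2 (before a voiced consonant) → [iː].
/z/ (between /i/ and /u/): no rule targets it → [z].
/u/ (between /z/ and /s/) fails the environment for rule 2, so it stays [u].
/s/ (word-final) is in the target of rule 3 but the environment (between two vowels) is not met → [s].

[jeːjboːdaːniːzus]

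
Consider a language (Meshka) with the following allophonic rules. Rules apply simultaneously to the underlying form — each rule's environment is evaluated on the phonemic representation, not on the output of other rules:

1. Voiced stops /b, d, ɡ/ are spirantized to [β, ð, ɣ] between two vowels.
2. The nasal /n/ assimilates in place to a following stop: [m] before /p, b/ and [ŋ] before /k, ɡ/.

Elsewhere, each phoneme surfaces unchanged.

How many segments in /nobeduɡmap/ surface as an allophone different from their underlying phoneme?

2

Segments that undergo a rule: /b/ → [β] (rule 1); /d/ → [ð] (rule 1).
All other segments surface unchanged.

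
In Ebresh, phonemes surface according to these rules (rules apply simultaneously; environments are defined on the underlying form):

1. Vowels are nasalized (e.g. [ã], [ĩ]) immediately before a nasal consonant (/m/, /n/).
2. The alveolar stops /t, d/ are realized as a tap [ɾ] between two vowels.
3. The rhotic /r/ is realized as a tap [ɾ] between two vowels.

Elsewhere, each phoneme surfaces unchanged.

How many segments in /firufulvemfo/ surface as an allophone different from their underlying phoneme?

2

Segments that undergo a rule: /r/ → [ɾ] (rule 3); /e/ → [ẽ] (rule 1).
All other segments surface unchanged.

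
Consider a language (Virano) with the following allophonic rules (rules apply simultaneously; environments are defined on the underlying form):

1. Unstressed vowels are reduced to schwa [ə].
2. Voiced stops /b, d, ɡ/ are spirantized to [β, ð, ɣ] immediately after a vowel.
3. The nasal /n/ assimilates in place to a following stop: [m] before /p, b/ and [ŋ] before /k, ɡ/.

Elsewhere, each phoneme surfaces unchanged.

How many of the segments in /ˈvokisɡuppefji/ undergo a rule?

4

Segments that undergo a rule: /i/ → [ə] (rule 1); /u/ → [ə] (rule 1); /e/ → [ə] (rule 1); /i/ → [ə] (rule 1).
All other segments surface unchanged.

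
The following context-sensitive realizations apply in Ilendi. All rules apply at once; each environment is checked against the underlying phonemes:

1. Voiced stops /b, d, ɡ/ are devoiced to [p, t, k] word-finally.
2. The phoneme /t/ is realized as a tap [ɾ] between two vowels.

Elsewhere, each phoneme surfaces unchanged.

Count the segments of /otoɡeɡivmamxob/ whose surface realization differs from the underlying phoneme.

Segments that undergo a rule: /t/ → [ɾ] (rule 2); /b/ → [p] (rule 1).
All other segments surface unchanged.

2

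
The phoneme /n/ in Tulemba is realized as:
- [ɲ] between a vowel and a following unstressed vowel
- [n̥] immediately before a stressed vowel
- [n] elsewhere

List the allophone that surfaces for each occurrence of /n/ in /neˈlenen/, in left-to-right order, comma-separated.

[n], [ɲ], [n]

Occurrence 1 (position 1): no conditioning environment matches → elsewhere allophone [n].
Occurrence 2 (position 5): between a vowel and a following unstressed vowel → [ɲ].
Occurrence 3 (position 7): no conditioning environment matches → elsewhere allophone [n].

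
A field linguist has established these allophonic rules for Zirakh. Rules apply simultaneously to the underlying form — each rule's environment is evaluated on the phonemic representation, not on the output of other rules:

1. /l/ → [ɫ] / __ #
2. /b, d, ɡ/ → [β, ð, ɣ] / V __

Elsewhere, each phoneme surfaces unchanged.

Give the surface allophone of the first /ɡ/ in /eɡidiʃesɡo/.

/ɡ/ meets the environment for rule 2 (immediately after a vowel) → [ɣ].

[ɣ]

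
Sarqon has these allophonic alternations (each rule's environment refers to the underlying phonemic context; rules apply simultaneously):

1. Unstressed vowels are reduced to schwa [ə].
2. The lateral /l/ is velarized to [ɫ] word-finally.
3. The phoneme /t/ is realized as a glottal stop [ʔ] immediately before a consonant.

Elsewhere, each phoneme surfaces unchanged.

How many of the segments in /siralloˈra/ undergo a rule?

3

Segments that undergo a rule: /i/ → [ə] (rule 1); /a/ → [ə] (rule 1); /o/ → [ə] (rule 1).
All other segments surface unchanged.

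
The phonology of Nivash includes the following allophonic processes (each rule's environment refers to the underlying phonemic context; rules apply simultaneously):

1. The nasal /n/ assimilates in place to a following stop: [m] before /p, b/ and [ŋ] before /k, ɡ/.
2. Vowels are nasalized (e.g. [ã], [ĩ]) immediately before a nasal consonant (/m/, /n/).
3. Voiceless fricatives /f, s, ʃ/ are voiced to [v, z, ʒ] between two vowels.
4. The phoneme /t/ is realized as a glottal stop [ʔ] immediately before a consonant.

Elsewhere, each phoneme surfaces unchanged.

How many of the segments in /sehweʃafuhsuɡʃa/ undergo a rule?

2

Segments that undergo a rule: /ʃ/ → [ʒ] (rule 3); /f/ → [v] (rule 3).
All other segments surface unchanged.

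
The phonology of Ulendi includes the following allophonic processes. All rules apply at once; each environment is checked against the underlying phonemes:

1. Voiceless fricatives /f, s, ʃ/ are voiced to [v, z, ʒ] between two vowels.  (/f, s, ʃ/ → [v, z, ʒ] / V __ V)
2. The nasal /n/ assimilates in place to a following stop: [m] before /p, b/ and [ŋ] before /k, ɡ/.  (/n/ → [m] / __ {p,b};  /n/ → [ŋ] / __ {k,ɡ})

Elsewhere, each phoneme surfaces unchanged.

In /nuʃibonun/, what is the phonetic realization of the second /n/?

[n]

/n/ — between /o/ and /u/; rule 2 does not apply here → [n].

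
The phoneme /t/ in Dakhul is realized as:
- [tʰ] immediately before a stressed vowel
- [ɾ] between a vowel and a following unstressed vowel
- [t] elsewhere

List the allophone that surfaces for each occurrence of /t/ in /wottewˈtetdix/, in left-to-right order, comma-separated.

[t], [t], [tʰ], [t]

Occurrence 1 (position 3): no conditioning environment matches → elsewhere allophone [t].
Occurrence 2 (position 4): no conditioning environment matches → elsewhere allophone [t].
Occurrence 3 (position 7): immediately before a stressed vowel → [tʰ].
Occurrence 4 (position 9): no conditioning environment matches → elsewhere allophone [t].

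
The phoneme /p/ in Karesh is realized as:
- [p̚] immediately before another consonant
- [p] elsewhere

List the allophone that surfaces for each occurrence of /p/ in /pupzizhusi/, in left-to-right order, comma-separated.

Occurrence 1 (position 1): no conditioning environment matches → elsewhere allophone [p].
Occurrence 2 (position 3): immediately before another consonant → [p̚].

[p], [p̚]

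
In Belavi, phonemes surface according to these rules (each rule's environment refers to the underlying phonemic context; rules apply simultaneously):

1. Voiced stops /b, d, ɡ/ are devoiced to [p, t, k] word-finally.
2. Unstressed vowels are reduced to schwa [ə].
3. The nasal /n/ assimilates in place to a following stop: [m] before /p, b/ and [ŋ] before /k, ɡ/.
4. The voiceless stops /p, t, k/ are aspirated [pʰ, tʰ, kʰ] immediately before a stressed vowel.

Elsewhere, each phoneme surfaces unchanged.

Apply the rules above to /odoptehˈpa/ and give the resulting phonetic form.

/o/ — word-initial, in an unstressed syllable — surfaces as [ə] (rule 2).
/d/ (between /o/ and /o/) is in the target of rule 1 but the environment (word-finally) is not met → [d].
/o/ meets the environment for rule 2 (in an unstressed syllable) → [ə].
/p/ (between /o/ and /t/) is in the target of rule 4 but the environment (immediately before a stressed vowel) is not met → [p].
/t/ (between /p/ and /e/): rule 4 targets it, but not immediately before a stressed vowel → unchanged [t].
/e/ (between /t/ and /h/) occurs in an unstressed syllable → [ə] by rule 2.
/h/ (between /e/ and /p/): no rule targets it → [h].
/p/ meets the environment for rule 4 (immediately before a stressed vowel) → [pʰ].
/a/ (word-final): rule 2 targets it, but not in an unstressed syllable → unchanged [a].

[ədəptəhˈpʰa]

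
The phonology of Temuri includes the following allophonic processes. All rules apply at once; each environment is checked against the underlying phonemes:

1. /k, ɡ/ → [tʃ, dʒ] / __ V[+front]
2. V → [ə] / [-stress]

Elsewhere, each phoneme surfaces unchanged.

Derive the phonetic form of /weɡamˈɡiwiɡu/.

[wəɡəmˈdʒiwəɡə]

/w/ stays [w].
Rule 2 applies to /e/ (between /w/ and /ɡ/: in an unstressed syllable) → [ə].
/ɡ/ (between /e/ and /a/) fails the environment for rule 1, so it stays [ɡ].
/a/ — between /ɡ/ and /m/, in an unstressed syllable — surfaces as [ə] (rule 2).
/m/ — not in any rule's target class → [m].
/ɡ/ meets the environment for rule 1 (before a front vowel) → [dʒ].
/i/ (between /ɡ/ and /w/) is in the target of rule 2 but the environment (in an unstressed syllable) is not met → [i].
/w/ (between /i/ and /i/) is unaffected → [w].
/i/ — between /w/ and /ɡ/, in an unstressed syllable — surfaces as [ə] (rule 2).
/ɡ/ (between /i/ and /u/): rule 1 targets it, but not before a front vowel → unchanged [ɡ].
/u/ (word-final) occurs in an unstressed syllable → [ə] by rule 2.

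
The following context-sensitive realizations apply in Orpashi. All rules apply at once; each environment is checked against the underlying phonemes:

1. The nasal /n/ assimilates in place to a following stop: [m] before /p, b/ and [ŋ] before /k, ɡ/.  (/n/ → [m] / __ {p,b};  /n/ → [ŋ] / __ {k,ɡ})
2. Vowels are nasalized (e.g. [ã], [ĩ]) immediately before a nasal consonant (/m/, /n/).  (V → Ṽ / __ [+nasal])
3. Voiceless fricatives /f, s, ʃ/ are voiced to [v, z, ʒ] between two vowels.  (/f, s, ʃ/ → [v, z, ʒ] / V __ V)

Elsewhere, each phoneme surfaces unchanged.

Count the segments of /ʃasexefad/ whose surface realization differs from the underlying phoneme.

2

Segments that undergo a rule: /s/ → [z] (rule 3); /f/ → [v] (rule 3).
All other segments surface unchanged.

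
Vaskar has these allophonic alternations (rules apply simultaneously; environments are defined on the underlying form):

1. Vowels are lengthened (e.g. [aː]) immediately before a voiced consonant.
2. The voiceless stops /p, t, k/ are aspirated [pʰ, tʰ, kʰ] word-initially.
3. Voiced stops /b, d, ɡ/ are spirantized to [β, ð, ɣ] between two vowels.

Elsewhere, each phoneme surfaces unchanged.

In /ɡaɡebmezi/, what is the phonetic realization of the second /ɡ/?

/ɡ/ — between /a/ and /e/, between two vowels — surfaces as [ɣ] (rule 3).

[ɣ]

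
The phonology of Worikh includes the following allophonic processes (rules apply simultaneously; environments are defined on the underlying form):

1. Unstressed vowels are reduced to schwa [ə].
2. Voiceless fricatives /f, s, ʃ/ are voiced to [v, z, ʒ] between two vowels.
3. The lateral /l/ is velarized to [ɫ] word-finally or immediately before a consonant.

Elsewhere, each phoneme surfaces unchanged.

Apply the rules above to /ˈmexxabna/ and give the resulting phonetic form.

[ˈmexxəbnə]

/m/ (word-initial) is unaffected → [m].
/e/ (between /m/ and /x/) is in the target of rule 1 but the environment (in an unstressed syllable) is not met → [e].
/x/ — not in any rule's target class → [x].
/x/ (between /x/ and /a/): no rule targets it → [x].
Rule 1 applies to /a/ (between /x/ and /b/: in an unstressed syllable) → [ə].
/b/ (between /a/ and /n/) is unaffected → [b].
/n/ stays [n].
/a/ — word-final, in an unstressed syllable — surfaces as [ə] (rule 1).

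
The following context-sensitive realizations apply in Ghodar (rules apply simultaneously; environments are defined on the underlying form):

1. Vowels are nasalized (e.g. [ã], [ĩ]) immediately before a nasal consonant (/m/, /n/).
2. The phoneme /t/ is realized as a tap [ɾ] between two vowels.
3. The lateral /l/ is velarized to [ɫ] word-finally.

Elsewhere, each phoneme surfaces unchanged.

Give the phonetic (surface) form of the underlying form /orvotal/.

[orvoɾaɫ]

/o/ — word-initial; rule 1 does not apply here → [o].
/r/ (between /o/ and /v/): no rule targets it → [r].
/v/ (between /r/ and /o/): no rule targets it → [v].
/o/ (between /v/ and /t/) is in the target of rule 1 but the environment (before a nasal consonant) is not met → [o].
/t/ (between /o/ and /a/): between two vowels, so rule 2 applies → [ɾ].
/a/ — between /t/ and /l/; rule 1 does not apply here → [a].
Rule 3 applies to /l/ (word-final: word-finally) → [ɫ].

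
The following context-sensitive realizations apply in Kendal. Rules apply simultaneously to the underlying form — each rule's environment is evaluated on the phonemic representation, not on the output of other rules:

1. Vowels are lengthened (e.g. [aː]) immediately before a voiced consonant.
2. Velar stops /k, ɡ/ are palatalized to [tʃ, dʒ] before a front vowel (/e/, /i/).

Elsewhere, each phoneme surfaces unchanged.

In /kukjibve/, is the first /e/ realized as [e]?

Yes

/e/ (word-final) is in the target of rule 1 but the environment (before a voiced consonant) is not met → [e].
The actual realization is [e], which matches [e].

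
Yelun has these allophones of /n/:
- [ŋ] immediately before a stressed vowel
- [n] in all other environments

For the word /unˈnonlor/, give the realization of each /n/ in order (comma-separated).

Occurrence 1 (position 2): no conditioning environment matches → elsewhere allophone [n].
Occurrence 2 (position 3): immediately before a stressed vowel → [ŋ].
Occurrence 3 (position 5): no conditioning environment matches → elsewhere allophone [n].

[n], [ŋ], [n]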